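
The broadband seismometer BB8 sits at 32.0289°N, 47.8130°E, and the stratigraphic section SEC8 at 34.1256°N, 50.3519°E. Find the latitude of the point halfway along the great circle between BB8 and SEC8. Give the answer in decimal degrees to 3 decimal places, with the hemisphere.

33.084°N

Bx = cos φ₂ cos Δλ = 0.826997,  By = cos φ₂ sin Δλ = 0.036670
φₘ = atan2(sin φ₁ + sin φ₂, √((cos φ₁ + Bx)² + By²)) = 33.08368°
λₘ = λ₁ + atan2(By, cos φ₁ + Bx) = 49.06732°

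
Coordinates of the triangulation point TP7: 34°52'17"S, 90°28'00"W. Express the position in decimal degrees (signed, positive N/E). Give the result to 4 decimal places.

-34.8714°, -90.4667°

lat: 34.8714° S → -34.8714°
lon: 90.4667° W → -90.4667°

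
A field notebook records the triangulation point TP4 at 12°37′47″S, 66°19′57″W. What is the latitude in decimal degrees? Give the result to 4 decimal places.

12.6297°S

12° + 37′/60 + 47″/3600 = 12 + 0.61667 + 0.01306 = 12.6297°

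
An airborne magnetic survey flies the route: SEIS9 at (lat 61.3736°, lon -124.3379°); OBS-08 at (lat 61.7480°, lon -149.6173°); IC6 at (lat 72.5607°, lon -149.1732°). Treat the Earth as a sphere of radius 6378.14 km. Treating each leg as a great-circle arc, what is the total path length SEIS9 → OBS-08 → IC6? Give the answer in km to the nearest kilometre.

SEIS9→OBS-08: c = 0.208892 rad, d = 1332.34 km
OBS-08→IC6: c = 0.188740 rad, d = 1203.81 km
Total = 1332.34 + 1203.81 = 2536.15 km

2536 km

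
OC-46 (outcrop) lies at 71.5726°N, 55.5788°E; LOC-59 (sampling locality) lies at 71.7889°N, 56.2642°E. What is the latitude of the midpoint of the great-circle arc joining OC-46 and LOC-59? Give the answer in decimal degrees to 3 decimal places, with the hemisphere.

71.681°N

Bx = cos φ₂ cos Δλ = 0.312497,  By = cos φ₂ sin Δλ = 0.003738
φₘ = atan2(sin φ₁ + sin φ₂, √((cos φ₁ + Bx)² + By²)) = 71.68106°
λₘ = λ₁ + atan2(By, cos φ₁ + Bx) = 55.91955°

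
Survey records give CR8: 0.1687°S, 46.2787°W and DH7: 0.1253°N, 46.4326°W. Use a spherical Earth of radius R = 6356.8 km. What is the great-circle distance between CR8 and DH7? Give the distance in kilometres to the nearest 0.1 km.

36.8 km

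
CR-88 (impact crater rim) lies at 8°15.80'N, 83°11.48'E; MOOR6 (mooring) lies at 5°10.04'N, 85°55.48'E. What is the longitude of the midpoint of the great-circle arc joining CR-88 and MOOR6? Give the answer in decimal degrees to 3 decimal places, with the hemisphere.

84.562°E

CR-88: φ = +8.26333°, λ = +83.19133°
MOOR6: φ = +5.16733°, λ = +85.92467°
Bx = cos φ₂ cos Δλ = 0.994803,  By = cos φ₂ sin Δλ = 0.047494
φₘ = atan2(sin φ₁ + sin φ₂, √((cos φ₁ + Bx)² + By²)) = 6.71723°
λₘ = λ₁ + atan2(By, cos φ₁ + Bx) = 84.56235°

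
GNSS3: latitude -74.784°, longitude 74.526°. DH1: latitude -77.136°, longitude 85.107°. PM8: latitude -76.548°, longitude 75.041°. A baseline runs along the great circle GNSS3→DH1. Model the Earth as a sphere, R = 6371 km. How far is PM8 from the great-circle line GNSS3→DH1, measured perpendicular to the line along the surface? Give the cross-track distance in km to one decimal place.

δ₁₃ = central angle GNSS3→PM8 = 0.030868 rad  (haversine)
θ₁₃ = bearing GNSS3→PM8 = 176.115°,  θ₁₂ = bearing GNSS3→DH1 = 137.549°
dₓₜ = R·arcsin(sin δ₁₃ · sin(θ₁₃ − θ₁₂)) = 6371·arcsin(0.03086·sin(38.566°)) = 122.588 km
|dₓₜ| = 122.588 km

122.6 km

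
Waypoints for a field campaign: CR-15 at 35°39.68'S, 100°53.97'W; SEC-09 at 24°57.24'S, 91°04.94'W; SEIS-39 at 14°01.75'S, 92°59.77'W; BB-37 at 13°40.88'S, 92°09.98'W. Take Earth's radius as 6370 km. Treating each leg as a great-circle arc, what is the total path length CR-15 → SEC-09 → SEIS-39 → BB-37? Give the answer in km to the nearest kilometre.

CR-15: φ = -35.66133°, λ = -100.89950°
SEC-09: φ = -24.95400°, λ = -91.08233°
SEIS-39: φ = -14.02917°, λ = -92.99617°
BB-37: φ = -13.68133°, λ = -92.16633°
CR-15→SEC-09: c = 0.238038 rad, d = 1516.30 km
SEC-09→SEIS-39: c = 0.193246 rad, d = 1230.98 km
SEIS-39→BB-37: c = 0.015316 rad, d = 97.57 km
Total = 1516.30 + 1230.98 + 97.57 = 2844.85 km

2845 km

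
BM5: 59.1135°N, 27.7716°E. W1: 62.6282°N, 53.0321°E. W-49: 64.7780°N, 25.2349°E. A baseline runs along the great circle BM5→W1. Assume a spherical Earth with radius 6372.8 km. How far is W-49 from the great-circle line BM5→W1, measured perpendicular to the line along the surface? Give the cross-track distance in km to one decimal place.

618.7 km

δ₁₃ = central angle BM5→W-49 = 0.101013 rad  (haversine)
θ₁₃ = bearing BM5→W-49 = 349.221°,  θ₁₂ = bearing BM5→W1 = 63.217°
dₓₜ = R·arcsin(sin δ₁₃ · sin(θ₁₃ − θ₁₂)) = 6372.8·arcsin(0.10084·sin(286.004°)) = -618.704 km
|dₓₜ| = 618.704 km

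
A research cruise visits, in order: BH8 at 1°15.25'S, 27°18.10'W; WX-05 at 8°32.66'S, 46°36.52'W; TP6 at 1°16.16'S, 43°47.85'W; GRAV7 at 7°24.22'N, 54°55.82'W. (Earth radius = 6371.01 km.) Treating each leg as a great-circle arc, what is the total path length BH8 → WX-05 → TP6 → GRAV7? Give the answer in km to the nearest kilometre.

4720 km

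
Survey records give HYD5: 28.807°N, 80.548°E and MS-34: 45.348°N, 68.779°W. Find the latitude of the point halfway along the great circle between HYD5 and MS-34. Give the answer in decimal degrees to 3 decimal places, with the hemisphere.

Bx = cos φ₂ cos Δλ = -0.604472,  By = cos φ₂ sin Δλ = -0.358524
φₘ = atan2(sin φ₁ + sin φ₂, √((cos φ₁ + Bx)² + By²)) = 69.34206°
λₘ = λ₁ + atan2(By, cos φ₁ + Bx) = 27.71156°

69.342°N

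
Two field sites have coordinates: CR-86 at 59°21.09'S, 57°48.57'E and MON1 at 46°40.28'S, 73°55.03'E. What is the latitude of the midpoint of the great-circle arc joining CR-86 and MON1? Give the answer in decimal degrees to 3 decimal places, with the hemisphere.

CR-86: φ = -59.35150°, λ = +57.80950°
MON1: φ = -46.67133°, λ = +73.91717°
Bx = cos φ₂ cos Δλ = 0.659244,  By = cos φ₂ sin Δλ = 0.190377
φₘ = atan2(sin φ₁ + sin φ₂, √((cos φ₁ + Bx)² + By²)) = -53.27799°
λₘ = λ₁ + atan2(By, cos φ₁ + Bx) = 67.05905°

53.278°S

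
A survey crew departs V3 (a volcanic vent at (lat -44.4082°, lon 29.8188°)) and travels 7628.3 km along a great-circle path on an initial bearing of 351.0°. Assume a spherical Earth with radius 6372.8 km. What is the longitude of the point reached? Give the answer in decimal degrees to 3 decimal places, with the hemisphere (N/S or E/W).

20.670°E

δ = d/R = 7628.3/6372.8 = 1.197009 rad
φ₂ = arcsin(sin φ₁ cos δ + cos φ₁ sin δ cos θ)
   = arcsin(-0.69977·0.36514 + 0.71437·0.93095·0.98769) = 23.66217°
λ₂ = λ₁ + atan2(sin θ sin δ cos φ₁, cos δ − sin φ₁ sin φ₂) = 20.66992°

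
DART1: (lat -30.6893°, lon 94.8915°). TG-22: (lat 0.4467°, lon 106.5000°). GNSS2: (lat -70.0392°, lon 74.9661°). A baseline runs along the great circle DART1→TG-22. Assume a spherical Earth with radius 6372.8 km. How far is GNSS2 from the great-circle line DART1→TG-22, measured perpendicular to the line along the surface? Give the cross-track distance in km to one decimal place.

829.3 km

δ₁₃ = central angle DART1→GNSS2 = 0.714052 rad  (haversine)
θ₁₃ = bearing DART1→GNSS2 = 190.233°,  θ₁₂ = bearing DART1→TG-22 = 21.661°
dₓₜ = R·arcsin(sin δ₁₃ · sin(θ₁₃ − θ₁₂)) = 6372.8·arcsin(0.65490·sin(168.571°)) = 829.320 km
|dₓₜ| = 829.320 km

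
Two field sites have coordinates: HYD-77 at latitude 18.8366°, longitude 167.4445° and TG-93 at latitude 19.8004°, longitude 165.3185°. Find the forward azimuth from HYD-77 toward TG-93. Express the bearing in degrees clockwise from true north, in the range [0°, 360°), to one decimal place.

Δλ = -2.1260°
y = sin Δλ · cos φ₂ = -0.034904
x = cos φ₁ sin φ₂ − sin φ₁ cos φ₂ cos Δλ = 0.017030
θ = atan2(y, x) = -63.9920° → 296.0080° (mod 360°)

296.0°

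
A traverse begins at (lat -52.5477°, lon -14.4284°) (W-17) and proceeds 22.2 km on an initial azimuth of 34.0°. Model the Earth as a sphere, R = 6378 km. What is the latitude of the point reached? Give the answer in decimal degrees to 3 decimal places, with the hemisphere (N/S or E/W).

52.382°S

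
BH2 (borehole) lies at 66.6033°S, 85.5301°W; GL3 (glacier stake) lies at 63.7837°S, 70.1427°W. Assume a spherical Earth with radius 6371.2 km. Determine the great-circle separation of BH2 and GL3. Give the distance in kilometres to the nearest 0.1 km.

Δφ = 2.8196°,  Δλ = 15.3874°
a = sin²(Δφ/2) + cos φ₁ cos φ₂ sin²(Δλ/2) = 0.003749
c = 2·arcsin(√a) = 0.122541 rad = 7.0211°
d = R·c = 6371.2 × 0.122541 = 780.7 km

780.7 km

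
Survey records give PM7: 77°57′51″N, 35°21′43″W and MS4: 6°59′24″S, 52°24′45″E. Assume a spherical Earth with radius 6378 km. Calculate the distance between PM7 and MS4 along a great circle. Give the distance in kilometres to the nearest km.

10728 km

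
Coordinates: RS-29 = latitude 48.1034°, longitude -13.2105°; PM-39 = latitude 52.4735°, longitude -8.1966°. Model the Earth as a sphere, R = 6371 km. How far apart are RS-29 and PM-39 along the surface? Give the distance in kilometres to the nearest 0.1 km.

Δφ = 4.3701°,  Δλ = 5.0139°
a = sin²(Δφ/2) + cos φ₁ cos φ₂ sin²(Δλ/2) = 0.002232
c = 2·arcsin(√a) = 0.094522 rad = 5.4157°
d = R·c = 6371 × 0.094522 = 602.2 km

602.2 km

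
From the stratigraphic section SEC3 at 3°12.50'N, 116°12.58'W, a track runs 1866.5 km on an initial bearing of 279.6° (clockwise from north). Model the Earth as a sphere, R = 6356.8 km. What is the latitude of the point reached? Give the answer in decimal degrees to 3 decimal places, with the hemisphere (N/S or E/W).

5.841°N

SEC3: φ = +3.20833°, λ = -116.20967°
δ = d/R = 1866.5/6356.8 = 0.293623 rad
φ₂ = arcsin(sin φ₁ cos δ + cos φ₁ sin δ cos θ)
   = arcsin(0.05597·0.95720 + 0.99843·0.28942·0.16677) = 5.84066°
λ₂ = λ₁ + atan2(sin θ sin δ cos φ₁, cos δ − sin φ₁ sin φ₂) = -132.87959°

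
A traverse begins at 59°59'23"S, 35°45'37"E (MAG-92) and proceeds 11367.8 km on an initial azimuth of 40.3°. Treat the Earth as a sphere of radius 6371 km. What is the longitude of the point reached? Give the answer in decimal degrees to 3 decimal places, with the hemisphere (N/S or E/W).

MAG-92: φ = -59.98972°, λ = +35.76028°
δ = d/R = 11367.8/6371 = 1.784304 rad
φ₂ = arcsin(sin φ₁ cos δ + cos φ₁ sin δ cos θ)
   = arcsin(-0.86594·-0.21189 + 0.50016·0.97729·0.76267) = 33.79848°
λ₂ = λ₁ + atan2(sin θ sin δ cos φ₁, cos δ − sin φ₁ sin φ₂) = 85.28224°

85.282°E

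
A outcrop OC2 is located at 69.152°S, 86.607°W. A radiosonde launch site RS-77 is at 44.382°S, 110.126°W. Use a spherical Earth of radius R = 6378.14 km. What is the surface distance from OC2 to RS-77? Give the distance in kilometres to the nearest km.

3063 km

Δφ = 24.7700°,  Δλ = -23.5190°
a = sin²(Δφ/2) + cos φ₁ cos φ₂ sin²(Δλ/2) = 0.056566
c = 2·arcsin(√a) = 0.480276 rad = 27.5178°
d = R·c = 6378.14 × 0.480276 = 3063.3 km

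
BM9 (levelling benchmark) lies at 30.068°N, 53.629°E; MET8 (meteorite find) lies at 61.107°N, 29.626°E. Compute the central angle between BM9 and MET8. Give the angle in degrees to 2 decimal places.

34.85°

Δφ = 31.0390°,  Δλ = -24.0030°
a = sin²(Δφ/2) + cos φ₁ cos φ₂ sin²(Δλ/2) = 0.089672
c = 2·arcsin(√a) = 0.608238 rad = 34.8495°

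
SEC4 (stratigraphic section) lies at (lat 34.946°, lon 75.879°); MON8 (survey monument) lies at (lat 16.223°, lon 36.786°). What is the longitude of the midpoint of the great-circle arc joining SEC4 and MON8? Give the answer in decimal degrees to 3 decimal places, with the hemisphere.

Bx = cos φ₂ cos Δλ = 0.745219,  By = cos φ₂ sin Δλ = -0.605472
φₘ = atan2(sin φ₁ + sin φ₂, √((cos φ₁ + Bx)² + By²)) = 26.92454°
λₘ = λ₁ + atan2(By, cos φ₁ + Bx) = 54.72729°

54.727°E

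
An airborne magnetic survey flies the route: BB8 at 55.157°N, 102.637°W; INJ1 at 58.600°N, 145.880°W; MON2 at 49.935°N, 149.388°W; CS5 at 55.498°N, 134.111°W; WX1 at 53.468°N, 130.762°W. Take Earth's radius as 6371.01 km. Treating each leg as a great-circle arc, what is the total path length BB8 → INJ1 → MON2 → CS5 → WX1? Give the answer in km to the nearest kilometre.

5107 km

BB8→INJ1: c = 0.409388 rad, d = 2608.21 km
INJ1→MON2: c = 0.155348 rad, d = 989.72 km
MON2→CS5: c = 0.187856 rad, d = 1196.84 km
CS5→WX1: c = 0.049064 rad, d = 312.59 km
Total = 2608.21 + 989.72 + 1196.84 + 312.59 = 5107.36 km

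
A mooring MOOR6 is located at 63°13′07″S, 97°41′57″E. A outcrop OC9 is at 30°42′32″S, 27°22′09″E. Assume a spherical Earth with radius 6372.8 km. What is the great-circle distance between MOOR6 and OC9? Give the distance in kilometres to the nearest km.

6018 km

MOOR6: φ = -63.21861°, λ = +97.69917°
OC9: φ = -30.70889°, λ = +27.36917°
Δφ = 32.5097°,  Δλ = -70.3300°
a = sin²(Δφ/2) + cos φ₁ cos φ₂ sin²(Δλ/2) = 0.206851
c = 2·arcsin(√a) = 0.944315 rad = 54.1053°
d = R·c = 6372.8 × 0.944315 = 6017.9 km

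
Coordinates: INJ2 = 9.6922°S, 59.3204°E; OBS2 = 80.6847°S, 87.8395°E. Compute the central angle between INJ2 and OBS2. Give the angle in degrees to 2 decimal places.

Δφ = -70.9925°,  Δλ = 28.5191°
a = sin²(Δφ/2) + cos φ₁ cos φ₂ sin²(Δλ/2) = 0.346835
c = 2·arcsin(√a) = 1.259460 rad = 72.1617°

72.16°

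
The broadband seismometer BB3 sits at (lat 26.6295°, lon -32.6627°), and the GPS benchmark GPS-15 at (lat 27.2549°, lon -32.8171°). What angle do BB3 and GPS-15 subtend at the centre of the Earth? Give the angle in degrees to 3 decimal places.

0.640°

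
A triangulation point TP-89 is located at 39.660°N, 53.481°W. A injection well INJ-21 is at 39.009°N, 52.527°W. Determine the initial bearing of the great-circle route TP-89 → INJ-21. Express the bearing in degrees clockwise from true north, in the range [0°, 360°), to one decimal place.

Δλ = 0.9540°
y = sin Δλ · cos φ₂ = 0.012938
x = cos φ₁ sin φ₂ − sin φ₁ cos φ₂ cos Δλ = -0.011293
θ = atan2(y, x) = 131.1174° → 131.1174° (mod 360°)

131.1°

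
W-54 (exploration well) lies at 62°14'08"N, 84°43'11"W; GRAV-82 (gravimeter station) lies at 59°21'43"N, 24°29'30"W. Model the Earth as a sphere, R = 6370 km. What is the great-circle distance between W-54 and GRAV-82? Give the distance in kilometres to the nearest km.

W-54: φ = +62.23556°, λ = -84.71972°
GRAV-82: φ = +59.36194°, λ = -24.49167°
Δφ = -2.8736°,  Δλ = 60.2281°
a = sin²(Δφ/2) + cos φ₁ cos φ₂ sin²(Δλ/2) = 0.060388
c = 2·arcsin(√a) = 0.496564 rad = 28.4510°
d = R·c = 6370 × 0.496564 = 3163.1 km

3163 km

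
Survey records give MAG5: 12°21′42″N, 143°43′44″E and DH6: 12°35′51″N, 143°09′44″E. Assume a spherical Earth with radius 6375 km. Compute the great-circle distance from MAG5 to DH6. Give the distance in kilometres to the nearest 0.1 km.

66.9 km

MAG5: φ = +12.36167°, λ = +143.72889°
DH6: φ = +12.59750°, λ = +143.16222°
Δφ = 0.2358°,  Δλ = -0.5667°
a = sin²(Δφ/2) + cos φ₁ cos φ₂ sin²(Δλ/2) = 0.000028
c = 2·arcsin(√a) = 0.010497 rad = 0.6014°
d = R·c = 6375 × 0.010497 = 66.9 km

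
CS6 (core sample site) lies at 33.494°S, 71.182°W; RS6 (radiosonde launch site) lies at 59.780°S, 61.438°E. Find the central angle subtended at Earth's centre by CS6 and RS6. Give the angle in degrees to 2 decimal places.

78.89°

Δφ = -26.2860°,  Δλ = 132.6200°
a = sin²(Δφ/2) + cos φ₁ cos φ₂ sin²(Δλ/2) = 0.403684
c = 2·arcsin(√a) = 1.376953 rad = 78.8936°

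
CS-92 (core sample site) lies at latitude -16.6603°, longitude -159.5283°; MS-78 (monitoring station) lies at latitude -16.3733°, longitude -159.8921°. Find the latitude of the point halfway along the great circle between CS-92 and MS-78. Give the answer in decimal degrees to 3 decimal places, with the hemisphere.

16.517°S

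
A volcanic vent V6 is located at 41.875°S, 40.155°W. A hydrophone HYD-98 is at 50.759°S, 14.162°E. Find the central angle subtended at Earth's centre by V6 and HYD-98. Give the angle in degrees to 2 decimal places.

Δφ = -8.8840°,  Δλ = 54.3170°
a = sin²(Δφ/2) + cos φ₁ cos φ₂ sin²(Δλ/2) = 0.104136
c = 2·arcsin(√a) = 0.657164 rad = 37.6527°

37.65°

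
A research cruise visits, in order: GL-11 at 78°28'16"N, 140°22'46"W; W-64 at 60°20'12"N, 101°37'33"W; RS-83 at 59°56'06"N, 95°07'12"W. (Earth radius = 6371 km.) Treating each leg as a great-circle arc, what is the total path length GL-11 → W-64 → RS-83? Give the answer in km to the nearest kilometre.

2786 km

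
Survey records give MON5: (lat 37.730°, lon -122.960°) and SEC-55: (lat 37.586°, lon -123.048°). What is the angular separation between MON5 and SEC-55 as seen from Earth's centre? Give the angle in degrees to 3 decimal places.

0.160°

Δφ = -0.1440°,  Δλ = -0.0880°
a = sin²(Δφ/2) + cos φ₁ cos φ₂ sin²(Δλ/2) = 0.000002
c = 2·arcsin(√a) = 0.002792 rad = 0.1600°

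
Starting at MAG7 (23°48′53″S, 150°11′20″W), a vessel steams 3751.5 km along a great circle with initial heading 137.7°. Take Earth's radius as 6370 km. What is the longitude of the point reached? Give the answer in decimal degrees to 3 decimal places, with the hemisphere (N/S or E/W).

MAG7: φ = -23.81472°, λ = -150.18889°
δ = d/R = 3751.5/6370 = 0.588932 rad
φ₂ = arcsin(sin φ₁ cos δ + cos φ₁ sin δ cos θ)
   = arcsin(-0.40378·0.83153 + 0.91486·0.55547·-0.73963) = -45.36702°
λ₂ = λ₁ + atan2(sin θ sin δ cos φ₁, cos δ − sin φ₁ sin φ₂) = -118.04076°

118.041°W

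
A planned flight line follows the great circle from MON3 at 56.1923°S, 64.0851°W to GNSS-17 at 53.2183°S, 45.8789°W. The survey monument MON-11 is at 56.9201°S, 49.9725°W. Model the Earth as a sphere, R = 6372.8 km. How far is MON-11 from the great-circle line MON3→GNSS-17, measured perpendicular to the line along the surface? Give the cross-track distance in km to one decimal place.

287.6 km

δ₁₃ = central angle MON3→MON-11 = 0.136094 rad  (haversine)
θ₁₃ = bearing MON3→MON-11 = 101.216°,  θ₁₂ = bearing MON3→GNSS-17 = 81.795°
dₓₜ = R·arcsin(sin δ₁₃ · sin(θ₁₃ − θ₁₂)) = 6372.8·arcsin(0.13567·sin(19.421°)) = 287.598 km
|dₓₜ| = 287.598 km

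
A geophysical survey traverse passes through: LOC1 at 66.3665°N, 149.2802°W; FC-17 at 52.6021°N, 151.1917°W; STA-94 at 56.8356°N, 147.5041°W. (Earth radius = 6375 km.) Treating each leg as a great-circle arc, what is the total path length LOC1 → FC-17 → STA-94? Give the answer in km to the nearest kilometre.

2062 km

LOC1→FC-17: c = 0.240803 rad, d = 1535.12 km
FC-17→STA-94: c = 0.082684 rad, d = 527.11 km
Total = 1535.12 + 527.11 = 2062.23 km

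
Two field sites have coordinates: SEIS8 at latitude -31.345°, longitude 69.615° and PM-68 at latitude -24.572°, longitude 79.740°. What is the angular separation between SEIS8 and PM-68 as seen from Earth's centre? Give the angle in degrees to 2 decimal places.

Δφ = 6.7730°,  Δλ = 10.1250°
a = sin²(Δφ/2) + cos φ₁ cos φ₂ sin²(Δλ/2) = 0.009537
c = 2·arcsin(√a) = 0.195631 rad = 11.2088°

11.21°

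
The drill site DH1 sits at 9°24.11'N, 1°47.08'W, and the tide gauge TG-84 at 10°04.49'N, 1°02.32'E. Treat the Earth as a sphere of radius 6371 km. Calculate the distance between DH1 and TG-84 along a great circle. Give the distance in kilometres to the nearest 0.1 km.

DH1: φ = +9.40183°, λ = -1.78467°
TG-84: φ = +10.07483°, λ = +1.03867°
Δφ = 0.6730°,  Δλ = 2.8233°
a = sin²(Δφ/2) + cos φ₁ cos φ₂ sin²(Δλ/2) = 0.000624
c = 2·arcsin(√a) = 0.049966 rad = 2.8629°
d = R·c = 6371 × 0.049966 = 318.3 km

318.3 km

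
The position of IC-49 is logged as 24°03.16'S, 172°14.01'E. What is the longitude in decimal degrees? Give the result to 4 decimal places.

172° + 14.01′/60 = 172 + 0.23350 = 172.2335°

172.2335°E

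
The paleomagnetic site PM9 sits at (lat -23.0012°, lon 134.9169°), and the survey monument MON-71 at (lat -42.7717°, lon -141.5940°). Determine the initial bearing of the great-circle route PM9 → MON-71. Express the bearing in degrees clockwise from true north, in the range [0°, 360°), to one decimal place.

Δλ = 83.4891°
y = sin Δλ · cos φ₂ = 0.729331
x = cos φ₁ sin φ₂ − sin φ₁ cos φ₂ cos Δλ = -0.592565
θ = atan2(y, x) = 129.0931° → 129.0931° (mod 360°)

129.1°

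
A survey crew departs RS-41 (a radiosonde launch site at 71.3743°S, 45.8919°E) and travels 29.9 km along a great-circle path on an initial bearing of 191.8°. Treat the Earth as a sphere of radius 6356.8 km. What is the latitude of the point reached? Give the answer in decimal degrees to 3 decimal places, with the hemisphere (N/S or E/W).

δ = d/R = 29.9/6356.8 = 0.004704 rad
φ₂ = arcsin(sin φ₁ cos δ + cos φ₁ sin δ cos θ)
   = arcsin(-0.94763·0.99999 + 0.31938·0.00470·-0.97887) = -71.63802°
λ₂ = λ₁ + atan2(sin θ sin δ cos φ₁, cos δ − sin φ₁ sin φ₂) = 45.71695°

71.638°S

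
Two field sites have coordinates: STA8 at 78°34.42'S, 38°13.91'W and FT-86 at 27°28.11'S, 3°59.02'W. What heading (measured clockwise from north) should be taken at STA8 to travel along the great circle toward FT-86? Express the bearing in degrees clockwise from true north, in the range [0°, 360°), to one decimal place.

38.5°

STA8: φ = -78.57367°, λ = -38.23183°
FT-86: φ = -27.46850°, λ = -3.98367°
Δλ = 34.2482°
y = sin Δλ · cos φ₂ = 0.499333
x = cos φ₁ sin φ₂ − sin φ₁ cos φ₂ cos Δλ = 0.627504
θ = atan2(y, x) = 38.5109° → 38.5109° (mod 360°)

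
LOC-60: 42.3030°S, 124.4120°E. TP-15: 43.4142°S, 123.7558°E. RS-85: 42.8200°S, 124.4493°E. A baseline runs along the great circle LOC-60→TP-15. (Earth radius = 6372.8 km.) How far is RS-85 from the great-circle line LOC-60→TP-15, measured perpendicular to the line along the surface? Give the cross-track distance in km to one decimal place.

δ₁₃ = central angle LOC-60→RS-85 = 0.009036 rad  (haversine)
θ₁₃ = bearing LOC-60→RS-85 = 176.971°,  θ₁₂ = bearing LOC-60→TP-15 = 203.184°
dₓₜ = R·arcsin(sin δ₁₃ · sin(θ₁₃ − θ₁₂)) = 6372.8·arcsin(0.00904·sin(-26.213°)) = -25.436 km
|dₓₜ| = 25.436 km

25.4 km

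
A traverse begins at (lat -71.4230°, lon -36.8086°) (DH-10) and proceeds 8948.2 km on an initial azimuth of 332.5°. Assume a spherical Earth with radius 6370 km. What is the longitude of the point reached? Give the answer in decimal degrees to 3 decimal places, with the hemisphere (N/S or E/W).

64.120°W

δ = d/R = 8948.2/6370 = 1.404741 rad
φ₂ = arcsin(sin φ₁ cos δ + cos φ₁ sin δ cos θ)
   = arcsin(-0.94790·0.16529 + 0.31858·0.98624·0.88701) = 7.00840°
λ₂ = λ₁ + atan2(sin θ sin δ cos φ₁, cos δ − sin φ₁ sin φ₂) = -64.11993°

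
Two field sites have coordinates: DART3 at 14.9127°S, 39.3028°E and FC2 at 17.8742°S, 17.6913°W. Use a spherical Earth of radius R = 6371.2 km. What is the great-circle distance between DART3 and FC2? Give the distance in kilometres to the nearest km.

Δφ = -2.9615°,  Δλ = -56.9941°
a = sin²(Δφ/2) + cos φ₁ cos φ₂ sin²(Δλ/2) = 0.210021
c = 2·arcsin(√a) = 0.952118 rad = 54.5524°
d = R·c = 6371.2 × 0.952118 = 6066.1 km

6066 km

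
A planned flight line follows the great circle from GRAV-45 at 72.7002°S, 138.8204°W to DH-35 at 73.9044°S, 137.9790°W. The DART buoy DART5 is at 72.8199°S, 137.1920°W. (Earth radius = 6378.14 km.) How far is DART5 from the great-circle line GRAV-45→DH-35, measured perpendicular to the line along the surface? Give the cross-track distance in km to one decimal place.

49.9 km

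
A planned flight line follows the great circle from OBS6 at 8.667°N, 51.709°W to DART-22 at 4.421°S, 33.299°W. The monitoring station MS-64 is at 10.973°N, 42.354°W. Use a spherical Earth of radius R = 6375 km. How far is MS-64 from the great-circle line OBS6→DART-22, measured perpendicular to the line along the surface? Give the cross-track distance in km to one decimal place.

δ₁₃ = central angle OBS6→MS-64 = 0.165825 rad  (haversine)
θ₁₃ = bearing OBS6→MS-64 = 75.186°,  θ₁₂ = bearing OBS6→DART-22 = 124.789°
dₓₜ = R·arcsin(sin δ₁₃ · sin(θ₁₃ − θ₁₂)) = 6375·arcsin(0.16507·sin(-49.603°)) = -803.528 km
|dₓₜ| = 803.528 km

803.5 km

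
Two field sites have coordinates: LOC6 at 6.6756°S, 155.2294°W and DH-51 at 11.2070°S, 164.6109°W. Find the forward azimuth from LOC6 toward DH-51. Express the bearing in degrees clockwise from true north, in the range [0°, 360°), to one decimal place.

243.3°

Δλ = -9.3815°
y = sin Δλ · cos φ₂ = -0.159899
x = cos φ₁ sin φ₂ − sin φ₁ cos φ₂ cos Δλ = -0.080531
θ = atan2(y, x) = -116.7314° → 243.2686° (mod 360°)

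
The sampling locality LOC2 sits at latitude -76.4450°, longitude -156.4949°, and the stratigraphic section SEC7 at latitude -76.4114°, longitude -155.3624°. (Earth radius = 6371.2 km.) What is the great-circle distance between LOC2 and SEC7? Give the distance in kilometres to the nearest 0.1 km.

29.8 km

Δφ = 0.0336°,  Δλ = 1.1325°
a = sin²(Δφ/2) + cos φ₁ cos φ₂ sin²(Δλ/2) = 0.000005
c = 2·arcsin(√a) = 0.004675 rad = 0.2679°
d = R·c = 6371.2 × 0.004675 = 29.8 km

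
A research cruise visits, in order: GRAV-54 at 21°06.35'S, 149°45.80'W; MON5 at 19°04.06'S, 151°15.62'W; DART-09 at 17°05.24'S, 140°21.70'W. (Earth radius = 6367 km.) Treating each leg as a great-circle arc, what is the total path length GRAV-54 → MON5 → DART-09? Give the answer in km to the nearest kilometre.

1447 km

GRAV-54: φ = -21.10583°, λ = -149.76333°
MON5: φ = -19.06767°, λ = -151.26033°
DART-09: φ = -17.08733°, λ = -140.36167°
GRAV-54→MON5: c = 0.043214 rad, d = 275.14 km
MON5→DART-09: c = 0.184064 rad, d = 1171.94 km
Total = 275.14 + 1171.94 = 1447.08 km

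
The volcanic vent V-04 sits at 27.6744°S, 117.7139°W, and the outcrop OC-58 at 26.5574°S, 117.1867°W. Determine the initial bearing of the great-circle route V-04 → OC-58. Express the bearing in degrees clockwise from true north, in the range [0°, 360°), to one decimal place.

22.9°

Δλ = 0.5272°
y = sin Δλ · cos φ₂ = 0.008230
x = cos φ₁ sin φ₂ − sin φ₁ cos φ₂ cos Δλ = 0.019477
θ = atan2(y, x) = 22.9080° → 22.9080° (mod 360°)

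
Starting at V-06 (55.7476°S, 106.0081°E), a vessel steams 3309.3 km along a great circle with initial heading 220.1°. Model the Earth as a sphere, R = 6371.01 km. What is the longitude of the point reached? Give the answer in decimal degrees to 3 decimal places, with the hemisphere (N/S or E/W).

δ = d/R = 3309.3/6371.01 = 0.519431 rad
φ₂ = arcsin(sin φ₁ cos δ + cos φ₁ sin δ cos θ)
   = arcsin(-0.82657·0.86810 + 0.56284·0.49639·-0.76492) = -68.63079°
λ₂ = λ₁ + atan2(sin θ sin δ cos φ₁, cos δ − sin φ₁ sin φ₂) = 44.66789°

44.668°E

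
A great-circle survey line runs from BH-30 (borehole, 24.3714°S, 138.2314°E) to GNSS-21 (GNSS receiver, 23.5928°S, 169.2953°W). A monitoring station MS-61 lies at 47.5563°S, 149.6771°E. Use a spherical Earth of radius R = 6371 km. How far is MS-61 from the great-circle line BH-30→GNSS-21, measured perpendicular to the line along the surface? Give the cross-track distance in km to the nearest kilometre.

δ₁₃ = central angle BH-30→MS-61 = 0.434658 rad  (haversine)
θ₁₃ = bearing BH-30→MS-61 = 161.457°,  θ₁₂ = bearing BH-30→GNSS-21 = 100.463°
dₓₜ = R·arcsin(sin δ₁₃ · sin(θ₁₃ − θ₁₂)) = 6371·arcsin(0.42110·sin(60.993°)) = 2402.861 km
|dₓₜ| = 2402.861 km

2403 km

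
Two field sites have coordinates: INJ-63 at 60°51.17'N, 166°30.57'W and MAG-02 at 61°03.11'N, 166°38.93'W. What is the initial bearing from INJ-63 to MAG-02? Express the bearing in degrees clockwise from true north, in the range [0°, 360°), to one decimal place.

INJ-63: φ = +60.85283°, λ = -166.50950°
MAG-02: φ = +61.05183°, λ = -166.64883°
Δλ = -0.1393°
y = sin Δλ · cos φ₂ = -0.001177
x = cos φ₁ sin φ₂ − sin φ₁ cos φ₂ cos Δλ = 0.003474
θ = atan2(y, x) = -18.7150° → 341.2850° (mod 360°)

341.3°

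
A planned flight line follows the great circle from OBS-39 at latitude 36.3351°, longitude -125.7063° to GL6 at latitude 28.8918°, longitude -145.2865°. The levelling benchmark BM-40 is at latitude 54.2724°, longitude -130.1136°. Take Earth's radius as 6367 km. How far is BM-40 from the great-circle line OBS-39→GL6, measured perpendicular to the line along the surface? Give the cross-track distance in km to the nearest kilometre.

1987 km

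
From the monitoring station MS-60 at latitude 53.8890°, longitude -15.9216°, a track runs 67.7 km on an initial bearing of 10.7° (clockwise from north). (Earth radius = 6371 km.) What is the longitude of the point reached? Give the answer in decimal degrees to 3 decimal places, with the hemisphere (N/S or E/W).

δ = d/R = 67.7/6371 = 0.010626 rad
φ₂ = arcsin(sin φ₁ cos δ + cos φ₁ sin δ cos θ)
   = arcsin(0.80788·0.99994 + 0.58935·0.01063·0.98261) = 54.48710°
λ₂ = λ₁ + atan2(sin θ sin δ cos φ₁, cos δ − sin φ₁ sin φ₂) = -15.72700°

15.727°W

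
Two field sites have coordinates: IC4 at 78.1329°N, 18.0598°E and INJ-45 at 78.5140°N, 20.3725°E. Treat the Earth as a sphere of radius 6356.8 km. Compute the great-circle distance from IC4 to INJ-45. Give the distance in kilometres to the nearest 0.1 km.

Δφ = 0.3811°,  Δλ = 2.3127°
a = sin²(Δφ/2) + cos φ₁ cos φ₂ sin²(Δλ/2) = 0.000028
c = 2·arcsin(√a) = 0.010533 rad = 0.6035°
d = R·c = 6356.8 × 0.010533 = 67.0 km

67.0 km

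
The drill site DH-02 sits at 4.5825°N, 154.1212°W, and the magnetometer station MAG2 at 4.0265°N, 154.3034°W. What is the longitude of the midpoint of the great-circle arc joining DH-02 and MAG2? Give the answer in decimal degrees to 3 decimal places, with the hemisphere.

154.212°W

Bx = cos φ₂ cos Δλ = 0.997527,  By = cos φ₂ sin Δλ = -0.003172
φₘ = atan2(sin φ₁ + sin φ₂, √((cos φ₁ + Bx)² + By²)) = 4.30451°
λₘ = λ₁ + atan2(By, cos φ₁ + Bx) = -154.21233°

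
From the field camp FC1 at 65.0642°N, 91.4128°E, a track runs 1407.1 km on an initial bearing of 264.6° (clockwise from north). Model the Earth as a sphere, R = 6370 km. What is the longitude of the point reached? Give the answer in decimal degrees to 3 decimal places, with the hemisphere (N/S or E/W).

64.518°E

δ = d/R = 1407.1/6370 = 0.220895 rad
φ₂ = arcsin(sin φ₁ cos δ + cos φ₁ sin δ cos θ)
   = arcsin(0.90678·0.97570 + 0.42160·0.21910·-0.09411) = 61.17001°
λ₂ = λ₁ + atan2(sin θ sin δ cos φ₁, cos δ − sin φ₁ sin φ₂) = 64.51802°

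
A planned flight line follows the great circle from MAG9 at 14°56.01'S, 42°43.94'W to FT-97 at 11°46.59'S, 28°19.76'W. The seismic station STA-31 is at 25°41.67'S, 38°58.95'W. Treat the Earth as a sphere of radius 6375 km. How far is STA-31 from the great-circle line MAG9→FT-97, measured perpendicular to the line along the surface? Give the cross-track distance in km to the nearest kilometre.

MAG9: φ = -14.93350°, λ = -42.73233°
FT-97: φ = -11.77650°, λ = -28.32933°
STA-31: φ = -25.69450°, λ = -38.98250°
δ₁₃ = central angle MAG9→STA-31 = 0.197549 rad  (haversine)
θ₁₃ = bearing MAG9→STA-31 = 162.526°,  θ₁₂ = bearing MAG9→FT-97 = 79.043°
dₓₜ = R·arcsin(sin δ₁₃ · sin(θ₁₃ − θ₁₂)) = 6375·arcsin(0.19627·sin(83.483°)) = 1251.132 km
|dₓₜ| = 1251.132 km

1251 km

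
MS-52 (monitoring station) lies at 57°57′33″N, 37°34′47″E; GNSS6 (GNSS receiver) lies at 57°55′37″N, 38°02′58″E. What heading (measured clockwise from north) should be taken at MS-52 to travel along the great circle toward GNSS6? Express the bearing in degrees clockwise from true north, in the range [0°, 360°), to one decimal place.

97.2°

MS-52: φ = +57.95917°, λ = +37.57972°
GNSS6: φ = +57.92694°, λ = +38.04944°
Δλ = 0.4697°
y = sin Δλ · cos φ₂ = 0.004353
x = cos φ₁ sin φ₂ − sin φ₁ cos φ₂ cos Δλ = -0.000547
θ = atan2(y, x) = 97.1653° → 97.1653° (mod 360°)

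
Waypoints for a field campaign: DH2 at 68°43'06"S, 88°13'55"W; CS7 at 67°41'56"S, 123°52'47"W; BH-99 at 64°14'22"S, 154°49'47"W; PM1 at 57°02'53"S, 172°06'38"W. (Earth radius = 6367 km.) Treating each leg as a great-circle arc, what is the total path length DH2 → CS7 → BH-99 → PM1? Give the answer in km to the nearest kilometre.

DH2: φ = -68.71833°, λ = -88.23194°
CS7: φ = -67.69889°, λ = -123.87972°
BH-99: φ = -64.23944°, λ = -154.82972°
PM1: φ = -57.04806°, λ = -172.11056°
DH2→CS7: c = 0.228387 rad, d = 1454.14 km
CS7→BH-99: c = 0.225442 rad, d = 1435.39 km
BH-99→PM1: c = 0.192848 rad, d = 1227.86 km
Total = 1454.14 + 1435.39 + 1227.86 = 4117.39 km

4117 km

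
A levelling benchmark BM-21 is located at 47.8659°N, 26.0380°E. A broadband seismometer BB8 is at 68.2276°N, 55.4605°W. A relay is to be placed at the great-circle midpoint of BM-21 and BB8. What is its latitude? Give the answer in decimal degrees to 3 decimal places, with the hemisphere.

64.041°N

Bx = cos φ₂ cos Δλ = 0.054835,  By = cos φ₂ sin Δλ = -0.366845
φₘ = atan2(sin φ₁ + sin φ₂, √((cos φ₁ + Bx)² + By²)) = 64.04093°
λₘ = λ₁ + atan2(By, cos φ₁ + Bx) = -0.77871°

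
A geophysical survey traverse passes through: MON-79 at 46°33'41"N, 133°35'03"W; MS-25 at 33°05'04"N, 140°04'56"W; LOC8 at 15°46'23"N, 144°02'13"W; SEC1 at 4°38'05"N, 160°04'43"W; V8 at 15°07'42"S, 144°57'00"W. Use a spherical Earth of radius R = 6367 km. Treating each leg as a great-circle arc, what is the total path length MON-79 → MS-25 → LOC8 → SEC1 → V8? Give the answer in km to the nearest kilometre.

8461 km

MON-79: φ = +46.56139°, λ = -133.58417°
MS-25: φ = +33.08444°, λ = -140.08222°
LOC8: φ = +15.77306°, λ = -144.03694°
SEC1: φ = +4.63472°, λ = -160.07861°
V8: φ = -15.12833°, λ = -144.95000°
MON-79→MS-25: c = 0.250604 rad, d = 1595.60 km
MS-25→LOC8: c = 0.308528 rad, d = 1964.39 km
LOC8→SEC1: c = 0.336811 rad, d = 2144.48 km
SEC1→V8: c = 0.432903 rad, d = 2756.29 km
Total = 1595.60 + 1964.39 + 2144.48 + 2756.29 = 8460.76 km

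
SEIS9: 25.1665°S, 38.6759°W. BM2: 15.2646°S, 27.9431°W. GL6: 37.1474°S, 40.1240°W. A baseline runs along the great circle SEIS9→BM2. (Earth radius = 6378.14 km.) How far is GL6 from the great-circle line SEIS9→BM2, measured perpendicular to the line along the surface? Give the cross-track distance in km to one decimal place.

δ₁₃ = central angle SEIS9→GL6 = 0.210213 rad  (haversine)
θ₁₃ = bearing SEIS9→GL6 = 185.540°,  θ₁₂ = bearing SEIS9→BM2 = 47.473°
dₓₜ = R·arcsin(sin δ₁₃ · sin(θ₁₃ − θ₁₂)) = 6378.14·arcsin(0.20867·sin(138.067°)) = 892.308 km
|dₓₜ| = 892.308 km

892.3 km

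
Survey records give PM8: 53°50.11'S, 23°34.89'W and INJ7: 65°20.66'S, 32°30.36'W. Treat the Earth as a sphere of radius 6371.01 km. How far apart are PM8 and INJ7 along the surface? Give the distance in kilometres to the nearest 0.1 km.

1371.7 km

PM8: φ = -53.83517°, λ = -23.58150°
INJ7: φ = -65.34433°, λ = -32.50600°
Δφ = -11.5092°,  Δλ = -8.9245°
a = sin²(Δφ/2) + cos φ₁ cos φ₂ sin²(Δλ/2) = 0.011544
c = 2·arcsin(√a) = 0.215299 rad = 12.3357°
d = R·c = 6371.01 × 0.215299 = 1371.7 km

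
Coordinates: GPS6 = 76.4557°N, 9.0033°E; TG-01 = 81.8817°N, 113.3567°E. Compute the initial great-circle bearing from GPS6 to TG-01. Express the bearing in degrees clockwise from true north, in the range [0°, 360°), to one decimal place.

27.2°

Δλ = 104.3534°
y = sin Δλ · cos φ₂ = 0.136809
x = cos φ₁ sin φ₂ − sin φ₁ cos φ₂ cos Δλ = 0.265885
θ = atan2(y, x) = 27.2278° → 27.2278° (mod 360°)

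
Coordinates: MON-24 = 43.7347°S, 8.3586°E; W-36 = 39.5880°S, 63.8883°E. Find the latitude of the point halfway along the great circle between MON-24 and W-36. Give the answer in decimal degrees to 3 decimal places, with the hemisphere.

45.154°S

Bx = cos φ₂ cos Δλ = 0.436170,  By = cos φ₂ sin Δλ = 0.635336
φₘ = atan2(sin φ₁ + sin φ₂, √((cos φ₁ + Bx)² + By²)) = -45.15380°
λₘ = λ₁ + atan2(By, cos φ₁ + Bx) = 37.09498°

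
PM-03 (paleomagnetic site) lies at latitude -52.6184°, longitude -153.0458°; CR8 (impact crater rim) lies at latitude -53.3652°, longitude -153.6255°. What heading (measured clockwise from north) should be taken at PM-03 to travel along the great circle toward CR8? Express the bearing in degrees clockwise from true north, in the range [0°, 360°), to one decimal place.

Δλ = -0.5797°
y = sin Δλ · cos φ₂ = -0.006037
x = cos φ₁ sin φ₂ − sin φ₁ cos φ₂ cos Δλ = -0.013058
θ = atan2(y, x) = -155.1870° → 204.8130° (mod 360°)

204.8°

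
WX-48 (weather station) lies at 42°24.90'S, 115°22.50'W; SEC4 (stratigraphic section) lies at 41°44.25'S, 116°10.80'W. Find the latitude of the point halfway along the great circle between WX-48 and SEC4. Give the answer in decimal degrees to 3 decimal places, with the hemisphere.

WX-48: φ = -42.41500°, λ = -115.37500°
SEC4: φ = -41.73750°, λ = -116.18000°
Bx = cos φ₂ cos Δλ = 0.746129,  By = cos φ₂ sin Δλ = -0.010484
φₘ = atan2(sin φ₁ + sin φ₂, √((cos φ₁ + Bx)² + By²)) = -42.07695°
λₘ = λ₁ + atan2(By, cos φ₁ + Bx) = -115.77965°

42.077°S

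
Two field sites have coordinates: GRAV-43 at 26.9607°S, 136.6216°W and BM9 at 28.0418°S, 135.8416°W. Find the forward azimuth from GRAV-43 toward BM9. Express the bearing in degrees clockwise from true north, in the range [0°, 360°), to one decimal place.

147.6°

Δλ = 0.7800°
y = sin Δλ · cos φ₂ = 0.012015
x = cos φ₁ sin φ₂ − sin φ₁ cos φ₂ cos Δλ = -0.018905
θ = atan2(y, x) = 147.5617° → 147.5617° (mod 360°)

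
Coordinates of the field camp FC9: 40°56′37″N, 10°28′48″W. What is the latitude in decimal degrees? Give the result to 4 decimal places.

40.9436°N

40° + 56′/60 + 37″/3600 = 40 + 0.93333 + 0.01028 = 40.9436°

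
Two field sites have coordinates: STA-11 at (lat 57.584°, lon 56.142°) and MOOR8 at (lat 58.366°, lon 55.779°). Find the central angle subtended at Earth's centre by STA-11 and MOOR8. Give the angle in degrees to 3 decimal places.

0.805°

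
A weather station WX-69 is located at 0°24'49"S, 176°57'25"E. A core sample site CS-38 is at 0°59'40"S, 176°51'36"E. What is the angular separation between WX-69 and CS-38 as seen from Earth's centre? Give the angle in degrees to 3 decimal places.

WX-69: φ = -0.41361°, λ = +176.95694°
CS-38: φ = -0.99444°, λ = +176.86000°
Δφ = -0.5808°,  Δλ = -0.0969°
a = sin²(Δφ/2) + cos φ₁ cos φ₂ sin²(Δλ/2) = 0.000026
c = 2·arcsin(√a) = 0.010278 rad = 0.5889°

0.589°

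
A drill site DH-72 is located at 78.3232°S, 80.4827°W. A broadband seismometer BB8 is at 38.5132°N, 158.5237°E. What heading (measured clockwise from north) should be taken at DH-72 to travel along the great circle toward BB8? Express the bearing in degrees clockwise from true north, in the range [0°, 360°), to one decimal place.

248.2°

Δλ = -120.9936°
y = sin Δλ · cos φ₂ = -0.670748
x = cos φ₁ sin φ₂ − sin φ₁ cos φ₂ cos Δλ = -0.268558
θ = atan2(y, x) = -111.8205° → 248.1795° (mod 360°)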